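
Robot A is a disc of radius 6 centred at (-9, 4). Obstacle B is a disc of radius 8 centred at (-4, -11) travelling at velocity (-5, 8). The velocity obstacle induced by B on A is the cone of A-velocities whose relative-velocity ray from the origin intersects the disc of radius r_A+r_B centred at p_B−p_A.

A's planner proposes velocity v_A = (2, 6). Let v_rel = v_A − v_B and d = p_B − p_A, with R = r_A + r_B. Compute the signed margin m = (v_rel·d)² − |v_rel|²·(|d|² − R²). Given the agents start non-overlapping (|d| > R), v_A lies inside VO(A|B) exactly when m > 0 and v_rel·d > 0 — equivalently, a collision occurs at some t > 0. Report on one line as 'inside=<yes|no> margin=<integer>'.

d = (5, -15),  |d|² = 250;  R = 6+8 = 14,  c = 250−14² = 54
v_rel = (7, -2),  |v_rel|² = 53;  v_rel·d = (7)·(5) + (-2)·(-15) = 65
53·t² − 130·t + 54 = 0  ⇒  m = 65² − 53·54 = 1363
m = 1363 > 0,  v_rel·d = 65 > 0  ⇒  inside

inside=yes margin=1363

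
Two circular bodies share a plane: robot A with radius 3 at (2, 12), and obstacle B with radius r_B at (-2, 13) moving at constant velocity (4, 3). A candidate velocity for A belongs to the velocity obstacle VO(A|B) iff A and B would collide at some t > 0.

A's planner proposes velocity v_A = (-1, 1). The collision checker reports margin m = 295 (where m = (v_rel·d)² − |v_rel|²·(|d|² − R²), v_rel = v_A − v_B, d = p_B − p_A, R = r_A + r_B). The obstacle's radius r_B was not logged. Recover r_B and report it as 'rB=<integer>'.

m = 295
d = (-4, 1);  v_rel = (-5, -2),  |v_rel|² = 29
v_rel×d = (-5)·(1) − (-2)·(-4) = -13
since m = R²·29 − (-13)²:  R² = (169 + 295) / 29 = 16
R = √16 = 4  ⇒  r_B = 4 − 3 = 1

rB=1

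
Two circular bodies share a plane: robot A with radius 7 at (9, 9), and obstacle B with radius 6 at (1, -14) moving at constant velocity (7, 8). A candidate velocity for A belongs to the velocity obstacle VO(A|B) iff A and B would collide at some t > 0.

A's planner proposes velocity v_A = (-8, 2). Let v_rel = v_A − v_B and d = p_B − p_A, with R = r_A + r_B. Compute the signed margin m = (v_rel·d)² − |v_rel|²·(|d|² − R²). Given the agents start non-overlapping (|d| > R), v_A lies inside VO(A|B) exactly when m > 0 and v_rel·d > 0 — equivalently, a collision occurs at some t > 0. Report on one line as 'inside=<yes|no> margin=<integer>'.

d = (-8, -23),  |d|² = 593;  R = 7+6 = 13,  c = 593−13² = 424
v_rel = (-15, -6),  |v_rel|² = 261;  v_rel·d = (-15)·(-8) + (-6)·(-23) = 258
261·t² − 516·t + 424 = 0  ⇒  m = 258² − 261·424 = -44100
m = -44100 < 0,  v_rel·d = 258 > 0  ⇒  outside

inside=no margin=-44100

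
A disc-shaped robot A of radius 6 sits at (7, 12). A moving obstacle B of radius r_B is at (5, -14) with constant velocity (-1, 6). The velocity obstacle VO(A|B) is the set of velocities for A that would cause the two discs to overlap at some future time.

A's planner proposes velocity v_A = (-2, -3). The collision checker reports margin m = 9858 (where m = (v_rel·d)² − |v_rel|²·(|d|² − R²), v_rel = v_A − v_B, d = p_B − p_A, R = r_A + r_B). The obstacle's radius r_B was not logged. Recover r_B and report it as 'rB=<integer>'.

m = 9858
d = (-2, -26);  v_rel = (-1, -9),  |v_rel|² = 82
v_rel×d = (-1)·(-26) − (-9)·(-2) = 8
since m = R²·82 − 8²:  R² = (64 + 9858) / 82 = 121
R = √121 = 11  ⇒  r_B = 11 − 6 = 5

rB=5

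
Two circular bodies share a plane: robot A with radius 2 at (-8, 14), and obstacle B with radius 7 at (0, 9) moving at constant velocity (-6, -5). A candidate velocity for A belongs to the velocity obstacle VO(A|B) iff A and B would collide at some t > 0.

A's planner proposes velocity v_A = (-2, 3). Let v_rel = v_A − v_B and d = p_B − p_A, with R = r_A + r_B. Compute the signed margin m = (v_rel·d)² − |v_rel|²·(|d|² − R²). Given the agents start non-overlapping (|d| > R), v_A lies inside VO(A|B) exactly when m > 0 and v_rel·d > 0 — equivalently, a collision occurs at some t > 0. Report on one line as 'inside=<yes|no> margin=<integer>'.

d = (8, -5),  |d|² = 89;  R = 2+7 = 9,  c = 89−9² = 8
v_rel = (4, 8),  |v_rel|² = 80;  v_rel·d = (4)·(8) + (8)·(-5) = -8
80·t² + 16·t + 8 = 0  ⇒  m = (-8)² − 80·8 = -576
m = -576 < 0,  v_rel·d = -8 < 0  ⇒  outside

inside=no margin=-576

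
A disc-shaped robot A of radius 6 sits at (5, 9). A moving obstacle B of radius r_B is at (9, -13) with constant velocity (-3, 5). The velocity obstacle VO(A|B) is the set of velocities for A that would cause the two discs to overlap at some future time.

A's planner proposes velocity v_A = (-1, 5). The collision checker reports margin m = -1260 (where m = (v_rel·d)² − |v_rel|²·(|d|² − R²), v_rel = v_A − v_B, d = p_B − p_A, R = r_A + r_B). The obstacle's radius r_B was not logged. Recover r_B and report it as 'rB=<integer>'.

m = -1260
d = (4, -22);  v_rel = (2, 0),  |v_rel|² = 4
v_rel×d = (2)·(-22) − (0)·(4) = -44
since m = R²·4 − (-44)²:  R² = (1936 + -1260) / 4 = 169
R = √169 = 13  ⇒  r_B = 13 − 6 = 7

rB=7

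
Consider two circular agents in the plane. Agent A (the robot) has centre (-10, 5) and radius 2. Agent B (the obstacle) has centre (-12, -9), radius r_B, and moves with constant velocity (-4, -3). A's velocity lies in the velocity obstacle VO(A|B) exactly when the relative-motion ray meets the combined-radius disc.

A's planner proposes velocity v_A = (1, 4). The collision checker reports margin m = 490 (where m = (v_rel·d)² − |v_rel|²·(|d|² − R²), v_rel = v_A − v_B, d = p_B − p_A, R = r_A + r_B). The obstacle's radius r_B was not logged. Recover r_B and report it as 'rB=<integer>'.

m = 490
d = (-2, -14);  v_rel = (5, 7),  |v_rel|² = 74
v_rel×d = (5)·(-14) − (7)·(-2) = -56
since m = R²·74 − (-56)²:  R² = (3136 + 490) / 74 = 49
R = √49 = 7  ⇒  r_B = 7 − 2 = 5

rB=5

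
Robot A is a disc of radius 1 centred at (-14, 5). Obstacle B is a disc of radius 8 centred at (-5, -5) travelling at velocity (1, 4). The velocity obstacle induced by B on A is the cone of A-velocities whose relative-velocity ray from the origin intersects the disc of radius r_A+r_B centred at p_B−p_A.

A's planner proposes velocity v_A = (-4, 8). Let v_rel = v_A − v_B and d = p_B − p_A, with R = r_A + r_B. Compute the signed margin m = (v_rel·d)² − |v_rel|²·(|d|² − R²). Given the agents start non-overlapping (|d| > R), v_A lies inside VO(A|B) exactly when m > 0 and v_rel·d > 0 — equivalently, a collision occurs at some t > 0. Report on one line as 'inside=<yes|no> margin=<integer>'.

d = (9, -10),  |d|² = 181;  R = 1+8 = 9,  c = 181−9² = 100
v_rel = (-5, 4),  |v_rel|² = 41;  v_rel·d = (-5)·(9) + (4)·(-10) = -85
41·t² + 170·t + 100 = 0  ⇒  m = (-85)² − 41·100 = 3125
m = 3125 > 0,  v_rel·d = -85 < 0  ⇒  outside

inside=no margin=3125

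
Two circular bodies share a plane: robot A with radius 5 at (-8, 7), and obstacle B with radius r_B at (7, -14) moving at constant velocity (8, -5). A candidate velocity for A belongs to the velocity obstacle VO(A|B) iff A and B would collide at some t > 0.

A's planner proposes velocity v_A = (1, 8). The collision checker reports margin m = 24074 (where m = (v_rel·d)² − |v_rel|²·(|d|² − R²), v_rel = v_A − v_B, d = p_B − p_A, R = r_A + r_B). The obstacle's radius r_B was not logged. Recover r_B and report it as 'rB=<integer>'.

m = 24074
d = (15, -21);  v_rel = (-7, 13),  |v_rel|² = 218
v_rel×d = (-7)·(-21) − (13)·(15) = -48
since m = R²·218 − (-48)²:  R² = (2304 + 24074) / 218 = 121
R = √121 = 11  ⇒  r_B = 11 − 5 = 6

rB=6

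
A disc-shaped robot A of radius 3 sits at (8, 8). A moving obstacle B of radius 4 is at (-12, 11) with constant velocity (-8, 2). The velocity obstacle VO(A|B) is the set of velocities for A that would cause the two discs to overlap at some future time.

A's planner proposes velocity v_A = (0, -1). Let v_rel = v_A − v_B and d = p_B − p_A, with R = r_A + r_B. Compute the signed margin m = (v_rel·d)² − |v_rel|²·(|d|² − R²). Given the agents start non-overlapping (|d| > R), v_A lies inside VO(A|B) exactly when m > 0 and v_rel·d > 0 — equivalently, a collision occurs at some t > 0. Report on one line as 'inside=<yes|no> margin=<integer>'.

d = (-20, 3),  |d|² = 409;  R = 3+4 = 7,  c = 409−7² = 360
v_rel = (8, -3),  |v_rel|² = 73;  v_rel·d = (8)·(-20) + (-3)·(3) = -169
73·t² + 338·t + 360 = 0  ⇒  m = (-169)² − 73·360 = 2281
m = 2281 > 0,  v_rel·d = -169 < 0  ⇒  outside

inside=no margin=2281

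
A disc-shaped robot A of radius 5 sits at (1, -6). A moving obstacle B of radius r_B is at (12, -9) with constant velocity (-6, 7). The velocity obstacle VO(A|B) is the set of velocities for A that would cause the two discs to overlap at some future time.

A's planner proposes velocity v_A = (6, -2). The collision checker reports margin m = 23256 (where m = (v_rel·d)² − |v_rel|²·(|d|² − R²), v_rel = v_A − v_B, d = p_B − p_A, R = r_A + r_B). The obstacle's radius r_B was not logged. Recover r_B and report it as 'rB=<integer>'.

m = 23256
d = (11, -3);  v_rel = (12, -9),  |v_rel|² = 225
v_rel×d = (12)·(-3) − (-9)·(11) = 63
since m = R²·225 − 63²:  R² = (3969 + 23256) / 225 = 121
R = √121 = 11  ⇒  r_B = 11 − 5 = 6

rB=6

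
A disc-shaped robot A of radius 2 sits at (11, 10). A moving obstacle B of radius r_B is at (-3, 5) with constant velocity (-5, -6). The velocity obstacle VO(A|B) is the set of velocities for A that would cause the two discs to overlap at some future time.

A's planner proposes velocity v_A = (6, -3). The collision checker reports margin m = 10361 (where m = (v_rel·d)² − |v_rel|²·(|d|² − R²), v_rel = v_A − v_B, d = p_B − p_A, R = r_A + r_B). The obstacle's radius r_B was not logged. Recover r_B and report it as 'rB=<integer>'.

m = 10361
d = (-14, -5);  v_rel = (11, 3),  |v_rel|² = 130
v_rel×d = (11)·(-5) − (3)·(-14) = -13
since m = R²·130 − (-13)²:  R² = (169 + 10361) / 130 = 81
R = √81 = 9  ⇒  r_B = 9 − 2 = 7

rB=7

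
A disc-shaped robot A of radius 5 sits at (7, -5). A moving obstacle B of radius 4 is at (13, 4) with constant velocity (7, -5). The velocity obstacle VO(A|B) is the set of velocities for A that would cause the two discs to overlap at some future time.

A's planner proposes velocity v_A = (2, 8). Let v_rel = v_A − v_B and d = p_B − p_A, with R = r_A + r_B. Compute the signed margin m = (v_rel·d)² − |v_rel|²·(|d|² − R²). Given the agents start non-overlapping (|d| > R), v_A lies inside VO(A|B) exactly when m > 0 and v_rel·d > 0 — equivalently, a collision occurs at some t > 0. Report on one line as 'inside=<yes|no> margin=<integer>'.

d = (6, 9),  |d|² = 117;  R = 5+4 = 9,  c = 117−9² = 36
v_rel = (-5, 13),  |v_rel|² = 194;  v_rel·d = (-5)·(6) + (13)·(9) = 87
194·t² − 174·t + 36 = 0  ⇒  m = 87² − 194·36 = 585
m = 585 > 0,  v_rel·d = 87 > 0  ⇒  inside

inside=yes margin=585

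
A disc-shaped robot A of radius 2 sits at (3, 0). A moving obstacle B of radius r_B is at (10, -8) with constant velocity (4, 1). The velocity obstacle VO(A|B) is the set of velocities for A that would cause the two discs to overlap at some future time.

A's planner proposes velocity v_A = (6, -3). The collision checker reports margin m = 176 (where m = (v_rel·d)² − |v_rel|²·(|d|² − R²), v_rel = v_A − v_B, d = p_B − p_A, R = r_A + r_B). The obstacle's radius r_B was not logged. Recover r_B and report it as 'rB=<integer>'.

m = 176
d = (7, -8);  v_rel = (2, -4),  |v_rel|² = 20
v_rel×d = (2)·(-8) − (-4)·(7) = 12
since m = R²·20 − 12²:  R² = (144 + 176) / 20 = 16
R = √16 = 4  ⇒  r_B = 4 − 2 = 2

rB=2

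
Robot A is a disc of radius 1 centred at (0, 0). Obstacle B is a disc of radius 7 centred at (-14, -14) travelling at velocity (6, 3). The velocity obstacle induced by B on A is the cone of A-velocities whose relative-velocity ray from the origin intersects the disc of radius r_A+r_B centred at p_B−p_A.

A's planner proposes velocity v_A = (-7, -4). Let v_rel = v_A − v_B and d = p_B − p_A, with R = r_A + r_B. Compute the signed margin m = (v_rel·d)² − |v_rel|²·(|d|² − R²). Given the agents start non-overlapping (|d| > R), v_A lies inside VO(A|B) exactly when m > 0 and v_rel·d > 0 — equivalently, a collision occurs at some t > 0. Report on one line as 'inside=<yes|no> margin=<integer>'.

d = (-14, -14),  |d|² = 392;  R = 1+7 = 8,  c = 392−8² = 328
v_rel = (-13, -7),  |v_rel|² = 218;  v_rel·d = (-13)·(-14) + (-7)·(-14) = 280
218·t² − 560·t + 328 = 0  ⇒  m = 280² − 218·328 = 6896
m = 6896 > 0,  v_rel·d = 280 > 0  ⇒  inside

inside=yes margin=6896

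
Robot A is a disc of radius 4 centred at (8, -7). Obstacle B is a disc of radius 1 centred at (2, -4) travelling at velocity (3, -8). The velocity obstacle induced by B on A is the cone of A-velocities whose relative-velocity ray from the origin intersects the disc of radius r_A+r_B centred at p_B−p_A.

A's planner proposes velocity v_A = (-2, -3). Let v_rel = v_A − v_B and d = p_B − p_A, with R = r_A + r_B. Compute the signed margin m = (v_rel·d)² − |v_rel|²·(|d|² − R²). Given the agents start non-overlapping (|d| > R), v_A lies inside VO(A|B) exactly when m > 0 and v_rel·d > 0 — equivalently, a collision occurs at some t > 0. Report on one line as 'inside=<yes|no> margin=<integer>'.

d = (-6, 3),  |d|² = 45;  R = 4+1 = 5,  c = 45−5² = 20
v_rel = (-5, 5),  |v_rel|² = 50;  v_rel·d = (-5)·(-6) + (5)·(3) = 45
50·t² − 90·t + 20 = 0  ⇒  m = 45² − 50·20 = 1025
m = 1025 > 0,  v_rel·d = 45 > 0  ⇒  inside

inside=yes margin=1025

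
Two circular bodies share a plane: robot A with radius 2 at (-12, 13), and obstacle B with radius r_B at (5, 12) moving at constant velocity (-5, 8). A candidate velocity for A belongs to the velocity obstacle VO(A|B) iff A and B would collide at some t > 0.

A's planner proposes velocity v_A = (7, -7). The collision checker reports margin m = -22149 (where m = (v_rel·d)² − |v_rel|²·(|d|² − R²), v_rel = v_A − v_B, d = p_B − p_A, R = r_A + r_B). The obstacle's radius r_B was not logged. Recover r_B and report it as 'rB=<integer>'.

m = -22149
d = (17, -1);  v_rel = (12, -15),  |v_rel|² = 369
v_rel×d = (12)·(-1) − (-15)·(17) = 243
since m = R²·369 − 243²:  R² = (59049 + -22149) / 369 = 100
R = √100 = 10  ⇒  r_B = 10 − 2 = 8

rB=8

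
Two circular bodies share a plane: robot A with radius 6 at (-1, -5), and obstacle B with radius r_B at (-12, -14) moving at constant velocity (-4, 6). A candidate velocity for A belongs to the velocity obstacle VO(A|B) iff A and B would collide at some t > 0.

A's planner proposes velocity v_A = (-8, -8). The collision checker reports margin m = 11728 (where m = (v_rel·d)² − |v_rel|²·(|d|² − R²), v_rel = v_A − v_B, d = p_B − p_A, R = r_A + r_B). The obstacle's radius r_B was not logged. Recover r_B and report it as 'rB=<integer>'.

m = 11728
d = (-11, -9);  v_rel = (-4, -14),  |v_rel|² = 212
v_rel×d = (-4)·(-9) − (-14)·(-11) = -118
since m = R²·212 − (-118)²:  R² = (13924 + 11728) / 212 = 121
R = √121 = 11  ⇒  r_B = 11 − 6 = 5

rB=5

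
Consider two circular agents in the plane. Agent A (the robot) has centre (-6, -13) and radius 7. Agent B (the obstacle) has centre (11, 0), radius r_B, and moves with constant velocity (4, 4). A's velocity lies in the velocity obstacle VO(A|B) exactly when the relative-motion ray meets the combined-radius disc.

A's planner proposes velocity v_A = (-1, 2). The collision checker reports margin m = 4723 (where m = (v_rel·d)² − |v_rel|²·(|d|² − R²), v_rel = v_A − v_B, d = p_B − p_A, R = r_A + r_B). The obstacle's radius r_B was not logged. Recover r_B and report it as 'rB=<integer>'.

m = 4723
d = (17, 13);  v_rel = (-5, -2),  |v_rel|² = 29
v_rel×d = (-5)·(13) − (-2)·(17) = -31
since m = R²·29 − (-31)²:  R² = (961 + 4723) / 29 = 196
R = √196 = 14  ⇒  r_B = 14 − 7 = 7

rB=7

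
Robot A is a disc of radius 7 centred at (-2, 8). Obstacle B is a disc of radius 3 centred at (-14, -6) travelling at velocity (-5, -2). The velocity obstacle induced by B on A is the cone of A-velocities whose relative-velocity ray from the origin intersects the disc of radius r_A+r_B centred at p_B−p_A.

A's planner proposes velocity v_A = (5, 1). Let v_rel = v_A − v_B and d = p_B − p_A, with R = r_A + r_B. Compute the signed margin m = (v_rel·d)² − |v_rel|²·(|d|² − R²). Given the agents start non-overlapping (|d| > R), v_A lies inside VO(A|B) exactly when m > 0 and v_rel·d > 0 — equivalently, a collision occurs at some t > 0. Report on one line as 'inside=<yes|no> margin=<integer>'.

d = (-12, -14),  |d|² = 340;  R = 7+3 = 10,  c = 340−10² = 240
v_rel = (10, 3),  |v_rel|² = 109;  v_rel·d = (10)·(-12) + (3)·(-14) = -162
109·t² + 324·t + 240 = 0  ⇒  m = (-162)² − 109·240 = 84
m = 84 > 0,  v_rel·d = -162 < 0  ⇒  outside

inside=no margin=84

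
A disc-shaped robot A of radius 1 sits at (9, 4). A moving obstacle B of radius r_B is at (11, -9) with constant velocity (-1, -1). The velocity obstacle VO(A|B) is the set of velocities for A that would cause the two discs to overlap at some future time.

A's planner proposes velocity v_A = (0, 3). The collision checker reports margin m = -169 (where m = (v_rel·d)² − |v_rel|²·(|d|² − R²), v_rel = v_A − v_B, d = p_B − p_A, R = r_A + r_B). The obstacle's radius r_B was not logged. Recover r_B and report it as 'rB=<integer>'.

m = -169
d = (2, -13);  v_rel = (1, 4),  |v_rel|² = 17
v_rel×d = (1)·(-13) − (4)·(2) = -21
since m = R²·17 − (-21)²:  R² = (441 + -169) / 17 = 16
R = √16 = 4  ⇒  r_B = 4 − 1 = 3

rB=3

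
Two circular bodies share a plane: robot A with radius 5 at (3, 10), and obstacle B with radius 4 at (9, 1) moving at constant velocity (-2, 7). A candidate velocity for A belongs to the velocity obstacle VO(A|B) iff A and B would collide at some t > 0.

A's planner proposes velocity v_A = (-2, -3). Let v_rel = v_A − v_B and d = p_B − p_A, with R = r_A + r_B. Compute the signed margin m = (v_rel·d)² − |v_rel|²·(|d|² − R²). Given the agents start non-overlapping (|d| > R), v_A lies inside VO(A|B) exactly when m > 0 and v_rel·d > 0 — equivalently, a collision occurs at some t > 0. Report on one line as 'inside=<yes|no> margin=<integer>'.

d = (6, -9),  |d|² = 117;  R = 5+4 = 9,  c = 117−9² = 36
v_rel = (0, -10),  |v_rel|² = 100;  v_rel·d = (0)·(6) + (-10)·(-9) = 90
100·t² − 180·t + 36 = 0  ⇒  m = 90² − 100·36 = 4500
m = 4500 > 0,  v_rel·d = 90 > 0  ⇒  inside

inside=yes margin=4500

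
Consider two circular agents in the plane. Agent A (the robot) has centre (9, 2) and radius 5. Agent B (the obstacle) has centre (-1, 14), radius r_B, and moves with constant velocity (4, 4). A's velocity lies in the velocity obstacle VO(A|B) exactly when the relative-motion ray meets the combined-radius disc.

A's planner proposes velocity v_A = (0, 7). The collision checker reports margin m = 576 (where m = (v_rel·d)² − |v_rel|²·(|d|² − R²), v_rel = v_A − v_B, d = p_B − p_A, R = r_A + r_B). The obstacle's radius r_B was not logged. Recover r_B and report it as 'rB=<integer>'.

m = 576
d = (-10, 12);  v_rel = (-4, 3),  |v_rel|² = 25
v_rel×d = (-4)·(12) − (3)·(-10) = -18
since m = R²·25 − (-18)²:  R² = (324 + 576) / 25 = 36
R = √36 = 6  ⇒  r_B = 6 − 5 = 1

rB=1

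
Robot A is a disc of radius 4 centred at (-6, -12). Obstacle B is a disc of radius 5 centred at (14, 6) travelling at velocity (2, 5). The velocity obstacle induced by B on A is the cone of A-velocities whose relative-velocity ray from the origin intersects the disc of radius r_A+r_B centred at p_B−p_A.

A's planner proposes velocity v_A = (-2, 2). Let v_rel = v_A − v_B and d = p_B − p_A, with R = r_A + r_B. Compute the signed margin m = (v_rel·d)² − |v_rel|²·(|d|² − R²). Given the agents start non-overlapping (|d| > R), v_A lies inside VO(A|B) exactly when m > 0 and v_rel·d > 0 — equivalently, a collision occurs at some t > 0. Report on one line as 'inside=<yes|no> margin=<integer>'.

d = (20, 18),  |d|² = 724;  R = 4+5 = 9,  c = 724−9² = 643
v_rel = (-4, -3),  |v_rel|² = 25;  v_rel·d = (-4)·(20) + (-3)·(18) = -134
25·t² + 268·t + 643 = 0  ⇒  m = (-134)² − 25·643 = 1881
m = 1881 > 0,  v_rel·d = -134 < 0  ⇒  outside

inside=no margin=1881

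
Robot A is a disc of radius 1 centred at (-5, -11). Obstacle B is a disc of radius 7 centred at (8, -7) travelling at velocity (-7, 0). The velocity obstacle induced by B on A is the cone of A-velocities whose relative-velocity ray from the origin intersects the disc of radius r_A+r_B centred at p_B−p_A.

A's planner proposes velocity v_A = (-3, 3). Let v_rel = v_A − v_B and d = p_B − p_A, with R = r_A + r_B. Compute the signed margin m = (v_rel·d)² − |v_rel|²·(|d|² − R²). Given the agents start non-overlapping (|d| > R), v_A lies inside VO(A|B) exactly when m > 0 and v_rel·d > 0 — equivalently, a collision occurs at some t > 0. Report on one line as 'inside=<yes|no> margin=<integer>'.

d = (13, 4),  |d|² = 185;  R = 1+7 = 8,  c = 185−8² = 121
v_rel = (4, 3),  |v_rel|² = 25;  v_rel·d = (4)·(13) + (3)·(4) = 64
25·t² − 128·t + 121 = 0  ⇒  m = 64² − 25·121 = 1071
m = 1071 > 0,  v_rel·d = 64 > 0  ⇒  inside

inside=yes margin=1071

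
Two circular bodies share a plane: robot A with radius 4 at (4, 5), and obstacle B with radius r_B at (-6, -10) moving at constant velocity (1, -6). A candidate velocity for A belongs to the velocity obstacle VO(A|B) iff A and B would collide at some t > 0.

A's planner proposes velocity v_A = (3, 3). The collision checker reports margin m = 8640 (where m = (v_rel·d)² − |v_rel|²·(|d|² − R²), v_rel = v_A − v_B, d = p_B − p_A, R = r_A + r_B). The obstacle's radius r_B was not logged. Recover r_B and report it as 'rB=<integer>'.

m = 8640
d = (-10, -15);  v_rel = (2, 9),  |v_rel|² = 85
v_rel×d = (2)·(-15) − (9)·(-10) = 60
since m = R²·85 − 60²:  R² = (3600 + 8640) / 85 = 144
R = √144 = 12  ⇒  r_B = 12 − 4 = 8

rB=8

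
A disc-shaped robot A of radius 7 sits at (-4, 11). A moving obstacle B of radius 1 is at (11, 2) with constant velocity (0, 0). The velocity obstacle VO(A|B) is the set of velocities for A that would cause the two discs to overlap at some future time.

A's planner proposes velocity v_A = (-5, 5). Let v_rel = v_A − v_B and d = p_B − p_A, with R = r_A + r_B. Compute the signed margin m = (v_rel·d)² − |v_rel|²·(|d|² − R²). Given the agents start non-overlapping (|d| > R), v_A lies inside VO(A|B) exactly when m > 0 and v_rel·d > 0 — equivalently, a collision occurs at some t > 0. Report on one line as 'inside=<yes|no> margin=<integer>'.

d = (15, -9),  |d|² = 306;  R = 7+1 = 8,  c = 306−8² = 242
v_rel = (-5, 5),  |v_rel|² = 50;  v_rel·d = (-5)·(15) + (5)·(-9) = -120
50·t² + 240·t + 242 = 0  ⇒  m = (-120)² − 50·242 = 2300
m = 2300 > 0,  v_rel·d = -120 < 0  ⇒  outside

inside=no margin=2300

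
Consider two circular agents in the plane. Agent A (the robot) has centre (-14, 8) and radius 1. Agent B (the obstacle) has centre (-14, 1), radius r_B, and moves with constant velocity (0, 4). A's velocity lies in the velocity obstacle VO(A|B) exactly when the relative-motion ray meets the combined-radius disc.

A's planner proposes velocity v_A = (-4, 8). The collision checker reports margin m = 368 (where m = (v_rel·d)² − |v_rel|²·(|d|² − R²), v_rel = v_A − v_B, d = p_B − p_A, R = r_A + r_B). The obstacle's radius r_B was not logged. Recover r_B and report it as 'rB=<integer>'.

m = 368
d = (0, -7);  v_rel = (-4, 4),  |v_rel|² = 32
v_rel×d = (-4)·(-7) − (4)·(0) = 28
since m = R²·32 − 28²:  R² = (784 + 368) / 32 = 36
R = √36 = 6  ⇒  r_B = 6 − 1 = 5

rB=5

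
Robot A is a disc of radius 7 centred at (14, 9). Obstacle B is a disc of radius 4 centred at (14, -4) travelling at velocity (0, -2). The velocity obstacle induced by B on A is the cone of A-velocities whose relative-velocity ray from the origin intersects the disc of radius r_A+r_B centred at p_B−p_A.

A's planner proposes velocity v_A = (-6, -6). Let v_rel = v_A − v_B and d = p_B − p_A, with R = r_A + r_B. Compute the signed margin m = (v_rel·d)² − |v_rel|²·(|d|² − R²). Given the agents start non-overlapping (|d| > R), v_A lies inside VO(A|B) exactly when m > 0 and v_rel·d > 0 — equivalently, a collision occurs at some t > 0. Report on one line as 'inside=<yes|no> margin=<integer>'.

d = (0, -13),  |d|² = 169;  R = 7+4 = 11,  c = 169−11² = 48
v_rel = (-6, -4),  |v_rel|² = 52;  v_rel·d = (-6)·(0) + (-4)·(-13) = 52
52·t² − 104·t + 48 = 0  ⇒  m = 52² − 52·48 = 208
m = 208 > 0,  v_rel·d = 52 > 0  ⇒  inside

inside=yes margin=208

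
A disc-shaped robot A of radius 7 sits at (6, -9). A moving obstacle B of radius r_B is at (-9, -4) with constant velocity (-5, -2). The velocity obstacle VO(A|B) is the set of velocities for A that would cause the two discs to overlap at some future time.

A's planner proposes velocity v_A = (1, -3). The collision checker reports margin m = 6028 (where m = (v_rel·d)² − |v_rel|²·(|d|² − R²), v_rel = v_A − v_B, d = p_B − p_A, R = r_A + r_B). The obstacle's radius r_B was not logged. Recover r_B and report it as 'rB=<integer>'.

m = 6028
d = (-15, 5);  v_rel = (6, -1),  |v_rel|² = 37
v_rel×d = (6)·(5) − (-1)·(-15) = 15
since m = R²·37 − 15²:  R² = (225 + 6028) / 37 = 169
R = √169 = 13  ⇒  r_B = 13 − 7 = 6

rB=6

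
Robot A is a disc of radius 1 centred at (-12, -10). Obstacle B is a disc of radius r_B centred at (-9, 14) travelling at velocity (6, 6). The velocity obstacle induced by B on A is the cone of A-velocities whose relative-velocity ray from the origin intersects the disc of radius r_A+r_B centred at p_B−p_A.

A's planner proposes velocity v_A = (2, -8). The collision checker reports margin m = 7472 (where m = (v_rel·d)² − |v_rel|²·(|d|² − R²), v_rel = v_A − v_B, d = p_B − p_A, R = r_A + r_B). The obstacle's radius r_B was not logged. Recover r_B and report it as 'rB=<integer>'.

m = 7472
d = (3, 24);  v_rel = (-4, -14),  |v_rel|² = 212
v_rel×d = (-4)·(24) − (-14)·(3) = -54
since m = R²·212 − (-54)²:  R² = (2916 + 7472) / 212 = 49
R = √49 = 7  ⇒  r_B = 7 − 1 = 6

rB=6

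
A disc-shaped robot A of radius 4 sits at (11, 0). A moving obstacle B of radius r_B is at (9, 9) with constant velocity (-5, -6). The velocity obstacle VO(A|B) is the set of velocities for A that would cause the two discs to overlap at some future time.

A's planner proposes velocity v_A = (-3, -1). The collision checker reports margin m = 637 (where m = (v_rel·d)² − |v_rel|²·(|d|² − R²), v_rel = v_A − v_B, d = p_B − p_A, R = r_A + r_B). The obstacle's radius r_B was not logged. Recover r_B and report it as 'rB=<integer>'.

m = 637
d = (-2, 9);  v_rel = (2, 5),  |v_rel|² = 29
v_rel×d = (2)·(9) − (5)·(-2) = 28
since m = R²·29 − 28²:  R² = (784 + 637) / 29 = 49
R = √49 = 7  ⇒  r_B = 7 − 4 = 3

rB=3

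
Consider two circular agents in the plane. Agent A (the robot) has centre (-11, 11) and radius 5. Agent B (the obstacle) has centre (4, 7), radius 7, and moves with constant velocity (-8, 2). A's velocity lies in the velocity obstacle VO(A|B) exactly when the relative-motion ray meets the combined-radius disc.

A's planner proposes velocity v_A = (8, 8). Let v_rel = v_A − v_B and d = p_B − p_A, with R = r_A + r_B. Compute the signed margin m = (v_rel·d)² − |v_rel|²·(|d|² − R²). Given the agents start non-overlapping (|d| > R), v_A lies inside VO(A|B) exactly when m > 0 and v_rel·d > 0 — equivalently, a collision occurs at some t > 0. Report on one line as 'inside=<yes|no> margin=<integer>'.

d = (15, -4),  |d|² = 241;  R = 5+7 = 12,  c = 241−12² = 97
v_rel = (16, 6),  |v_rel|² = 292;  v_rel·d = (16)·(15) + (6)·(-4) = 216
292·t² − 432·t + 97 = 0  ⇒  m = 216² − 292·97 = 18332
m = 18332 > 0,  v_rel·d = 216 > 0  ⇒  inside

inside=yes margin=18332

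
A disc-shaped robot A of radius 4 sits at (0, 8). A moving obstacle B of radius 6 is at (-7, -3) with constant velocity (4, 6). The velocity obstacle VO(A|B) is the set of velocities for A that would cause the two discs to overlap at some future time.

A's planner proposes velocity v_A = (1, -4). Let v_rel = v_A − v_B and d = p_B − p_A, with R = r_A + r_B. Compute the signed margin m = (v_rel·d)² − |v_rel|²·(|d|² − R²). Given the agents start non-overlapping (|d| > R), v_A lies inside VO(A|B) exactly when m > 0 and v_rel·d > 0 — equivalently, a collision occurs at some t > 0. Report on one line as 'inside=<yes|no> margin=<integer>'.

d = (-7, -11),  |d|² = 170;  R = 4+6 = 10,  c = 170−10² = 70
v_rel = (-3, -10),  |v_rel|² = 109;  v_rel·d = (-3)·(-7) + (-10)·(-11) = 131
109·t² − 262·t + 70 = 0  ⇒  m = 131² − 109·70 = 9531
m = 9531 > 0,  v_rel·d = 131 > 0  ⇒  inside

inside=yes margin=9531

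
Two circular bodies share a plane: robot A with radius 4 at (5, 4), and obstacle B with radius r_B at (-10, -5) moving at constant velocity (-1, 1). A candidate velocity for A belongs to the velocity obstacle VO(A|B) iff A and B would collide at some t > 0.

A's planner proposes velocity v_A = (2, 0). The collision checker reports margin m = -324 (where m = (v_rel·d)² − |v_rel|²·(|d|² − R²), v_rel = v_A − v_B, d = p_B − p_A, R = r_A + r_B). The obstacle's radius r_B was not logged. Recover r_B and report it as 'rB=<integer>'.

m = -324
d = (-15, -9);  v_rel = (3, -1),  |v_rel|² = 10
v_rel×d = (3)·(-9) − (-1)·(-15) = -42
since m = R²·10 − (-42)²:  R² = (1764 + -324) / 10 = 144
R = √144 = 12  ⇒  r_B = 12 − 4 = 8

rB=8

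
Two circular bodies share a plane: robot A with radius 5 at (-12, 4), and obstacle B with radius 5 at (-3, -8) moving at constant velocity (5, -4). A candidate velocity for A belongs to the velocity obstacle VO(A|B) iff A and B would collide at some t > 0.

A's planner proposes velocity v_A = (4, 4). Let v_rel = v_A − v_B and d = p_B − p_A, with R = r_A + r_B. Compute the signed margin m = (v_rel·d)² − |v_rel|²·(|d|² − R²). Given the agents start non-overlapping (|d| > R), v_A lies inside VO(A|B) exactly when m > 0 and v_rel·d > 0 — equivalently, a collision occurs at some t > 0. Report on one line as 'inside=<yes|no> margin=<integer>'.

d = (9, -12),  |d|² = 225;  R = 5+5 = 10,  c = 225−10² = 125
v_rel = (-1, 8),  |v_rel|² = 65;  v_rel·d = (-1)·(9) + (8)·(-12) = -105
65·t² + 210·t + 125 = 0  ⇒  m = (-105)² − 65·125 = 2900
m = 2900 > 0,  v_rel·d = -105 < 0  ⇒  outside

inside=no margin=2900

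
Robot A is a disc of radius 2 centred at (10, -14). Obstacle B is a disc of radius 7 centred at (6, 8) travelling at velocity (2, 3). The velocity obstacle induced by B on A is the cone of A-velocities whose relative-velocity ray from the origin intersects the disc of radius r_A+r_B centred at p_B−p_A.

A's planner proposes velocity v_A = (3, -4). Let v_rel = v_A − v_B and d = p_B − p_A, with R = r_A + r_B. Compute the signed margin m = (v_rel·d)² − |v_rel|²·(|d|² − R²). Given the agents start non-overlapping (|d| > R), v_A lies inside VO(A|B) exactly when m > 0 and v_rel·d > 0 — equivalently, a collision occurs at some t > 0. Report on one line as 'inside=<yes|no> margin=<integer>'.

d = (-4, 22),  |d|² = 500;  R = 2+7 = 9,  c = 500−9² = 419
v_rel = (1, -7),  |v_rel|² = 50;  v_rel·d = (1)·(-4) + (-7)·(22) = -158
50·t² + 316·t + 419 = 0  ⇒  m = (-158)² − 50·419 = 4014
m = 4014 > 0,  v_rel·d = -158 < 0  ⇒  outside

inside=no margin=4014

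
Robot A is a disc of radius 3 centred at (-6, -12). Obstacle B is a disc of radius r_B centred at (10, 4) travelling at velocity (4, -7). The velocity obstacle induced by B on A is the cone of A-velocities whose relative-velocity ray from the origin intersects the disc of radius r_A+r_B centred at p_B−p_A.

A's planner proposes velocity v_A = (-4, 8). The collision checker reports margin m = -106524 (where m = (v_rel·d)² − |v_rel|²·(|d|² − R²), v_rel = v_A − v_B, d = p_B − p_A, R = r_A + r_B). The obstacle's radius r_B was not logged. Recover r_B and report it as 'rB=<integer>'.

m = -106524
d = (16, 16);  v_rel = (-8, 15),  |v_rel|² = 289
v_rel×d = (-8)·(16) − (15)·(16) = -368
since m = R²·289 − (-368)²:  R² = (135424 + -106524) / 289 = 100
R = √100 = 10  ⇒  r_B = 10 − 3 = 7

rB=7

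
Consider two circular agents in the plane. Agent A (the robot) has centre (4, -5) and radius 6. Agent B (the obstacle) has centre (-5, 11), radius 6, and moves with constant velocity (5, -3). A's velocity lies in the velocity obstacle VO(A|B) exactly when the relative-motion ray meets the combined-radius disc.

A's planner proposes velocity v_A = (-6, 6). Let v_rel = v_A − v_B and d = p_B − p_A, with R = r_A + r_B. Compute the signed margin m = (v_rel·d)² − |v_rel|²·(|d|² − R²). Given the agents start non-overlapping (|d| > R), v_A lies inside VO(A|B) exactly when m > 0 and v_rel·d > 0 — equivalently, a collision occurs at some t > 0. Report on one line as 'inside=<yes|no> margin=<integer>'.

d = (-9, 16),  |d|² = 337;  R = 6+6 = 12,  c = 337−12² = 193
v_rel = (-11, 9),  |v_rel|² = 202;  v_rel·d = (-11)·(-9) + (9)·(16) = 243
202·t² − 486·t + 193 = 0  ⇒  m = 243² − 202·193 = 20063
m = 20063 > 0,  v_rel·d = 243 > 0  ⇒  inside

inside=yes margin=20063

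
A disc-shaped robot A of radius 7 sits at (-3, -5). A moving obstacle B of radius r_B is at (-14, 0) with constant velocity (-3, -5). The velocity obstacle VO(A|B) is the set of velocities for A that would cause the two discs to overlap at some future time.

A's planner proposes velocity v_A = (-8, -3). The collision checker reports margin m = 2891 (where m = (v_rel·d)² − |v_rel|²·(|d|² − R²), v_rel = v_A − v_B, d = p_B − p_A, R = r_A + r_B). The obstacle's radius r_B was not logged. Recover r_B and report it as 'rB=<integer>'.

m = 2891
d = (-11, 5);  v_rel = (-5, 2),  |v_rel|² = 29
v_rel×d = (-5)·(5) − (2)·(-11) = -3
since m = R²·29 − (-3)²:  R² = (9 + 2891) / 29 = 100
R = √100 = 10  ⇒  r_B = 10 − 7 = 3

rB=3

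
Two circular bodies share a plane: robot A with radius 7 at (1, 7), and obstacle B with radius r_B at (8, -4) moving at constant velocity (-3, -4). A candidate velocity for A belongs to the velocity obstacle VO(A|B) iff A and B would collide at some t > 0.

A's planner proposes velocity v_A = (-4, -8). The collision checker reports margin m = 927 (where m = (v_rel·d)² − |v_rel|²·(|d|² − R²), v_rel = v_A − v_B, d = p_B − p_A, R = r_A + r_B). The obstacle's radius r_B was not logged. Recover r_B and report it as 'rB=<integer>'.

m = 927
d = (7, -11);  v_rel = (-1, -4),  |v_rel|² = 17
v_rel×d = (-1)·(-11) − (-4)·(7) = 39
since m = R²·17 − 39²:  R² = (1521 + 927) / 17 = 144
R = √144 = 12  ⇒  r_B = 12 − 7 = 5

rB=5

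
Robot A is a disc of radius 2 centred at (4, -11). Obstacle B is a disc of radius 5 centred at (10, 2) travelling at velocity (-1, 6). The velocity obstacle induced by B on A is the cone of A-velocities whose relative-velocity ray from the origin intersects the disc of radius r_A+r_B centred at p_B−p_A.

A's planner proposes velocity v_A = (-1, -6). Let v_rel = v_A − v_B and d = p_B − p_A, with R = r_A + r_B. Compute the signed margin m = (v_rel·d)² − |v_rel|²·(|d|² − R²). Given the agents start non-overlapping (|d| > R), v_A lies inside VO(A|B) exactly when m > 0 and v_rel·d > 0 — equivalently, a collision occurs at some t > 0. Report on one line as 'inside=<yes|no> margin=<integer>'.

d = (6, 13),  |d|² = 205;  R = 2+5 = 7,  c = 205−7² = 156
v_rel = (0, -12),  |v_rel|² = 144;  v_rel·d = (0)·(6) + (-12)·(13) = -156
144·t² + 312·t + 156 = 0  ⇒  m = (-156)² − 144·156 = 1872
m = 1872 > 0,  v_rel·d = -156 < 0  ⇒  outside

inside=no margin=1872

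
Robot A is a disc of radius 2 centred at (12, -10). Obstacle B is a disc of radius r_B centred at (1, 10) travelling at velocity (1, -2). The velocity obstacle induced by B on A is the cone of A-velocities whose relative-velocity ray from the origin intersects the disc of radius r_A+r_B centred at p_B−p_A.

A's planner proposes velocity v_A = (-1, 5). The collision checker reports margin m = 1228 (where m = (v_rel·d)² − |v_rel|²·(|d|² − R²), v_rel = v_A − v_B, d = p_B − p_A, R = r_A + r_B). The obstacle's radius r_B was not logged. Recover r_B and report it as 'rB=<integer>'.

m = 1228
d = (-11, 20);  v_rel = (-2, 7),  |v_rel|² = 53
v_rel×d = (-2)·(20) − (7)·(-11) = 37
since m = R²·53 − 37²:  R² = (1369 + 1228) / 53 = 49
R = √49 = 7  ⇒  r_B = 7 − 2 = 5

rB=5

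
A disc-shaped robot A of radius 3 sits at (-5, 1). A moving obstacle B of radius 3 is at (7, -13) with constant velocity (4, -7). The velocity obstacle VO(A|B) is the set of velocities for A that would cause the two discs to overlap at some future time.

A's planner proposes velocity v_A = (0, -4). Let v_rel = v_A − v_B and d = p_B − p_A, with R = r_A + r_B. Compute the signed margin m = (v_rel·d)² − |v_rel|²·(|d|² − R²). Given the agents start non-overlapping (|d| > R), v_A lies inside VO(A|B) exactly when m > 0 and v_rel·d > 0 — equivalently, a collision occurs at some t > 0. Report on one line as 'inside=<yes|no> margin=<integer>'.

d = (12, -14),  |d|² = 340;  R = 3+3 = 6,  c = 340−6² = 304
v_rel = (-4, 3),  |v_rel|² = 25;  v_rel·d = (-4)·(12) + (3)·(-14) = -90
25·t² + 180·t + 304 = 0  ⇒  m = (-90)² − 25·304 = 500
m = 500 > 0,  v_rel·d = -90 < 0  ⇒  outside

inside=no margin=500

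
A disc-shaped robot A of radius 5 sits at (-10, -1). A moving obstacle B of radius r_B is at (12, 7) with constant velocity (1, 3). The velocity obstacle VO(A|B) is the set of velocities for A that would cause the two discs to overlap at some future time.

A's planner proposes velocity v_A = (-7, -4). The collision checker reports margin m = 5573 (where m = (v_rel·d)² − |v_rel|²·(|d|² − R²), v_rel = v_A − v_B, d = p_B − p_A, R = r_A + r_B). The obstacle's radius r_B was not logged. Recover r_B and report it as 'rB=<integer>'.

m = 5573
d = (22, 8);  v_rel = (-8, -7),  |v_rel|² = 113
v_rel×d = (-8)·(8) − (-7)·(22) = 90
since m = R²·113 − 90²:  R² = (8100 + 5573) / 113 = 121
R = √121 = 11  ⇒  r_B = 11 − 5 = 6

rB=6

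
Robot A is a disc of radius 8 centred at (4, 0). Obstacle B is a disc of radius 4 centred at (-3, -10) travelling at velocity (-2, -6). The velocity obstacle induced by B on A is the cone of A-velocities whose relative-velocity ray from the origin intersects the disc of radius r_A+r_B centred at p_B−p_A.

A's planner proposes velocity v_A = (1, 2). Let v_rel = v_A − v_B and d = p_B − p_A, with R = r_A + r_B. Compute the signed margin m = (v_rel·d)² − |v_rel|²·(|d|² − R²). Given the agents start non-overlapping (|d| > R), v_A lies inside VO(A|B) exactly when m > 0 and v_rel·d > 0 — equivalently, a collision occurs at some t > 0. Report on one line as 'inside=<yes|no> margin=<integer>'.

d = (-7, -10),  |d|² = 149;  R = 8+4 = 12,  c = 149−12² = 5
v_rel = (3, 8),  |v_rel|² = 73;  v_rel·d = (3)·(-7) + (8)·(-10) = -101
73·t² + 202·t + 5 = 0  ⇒  m = (-101)² − 73·5 = 9836
m = 9836 > 0,  v_rel·d = -101 < 0  ⇒  outside

inside=no margin=9836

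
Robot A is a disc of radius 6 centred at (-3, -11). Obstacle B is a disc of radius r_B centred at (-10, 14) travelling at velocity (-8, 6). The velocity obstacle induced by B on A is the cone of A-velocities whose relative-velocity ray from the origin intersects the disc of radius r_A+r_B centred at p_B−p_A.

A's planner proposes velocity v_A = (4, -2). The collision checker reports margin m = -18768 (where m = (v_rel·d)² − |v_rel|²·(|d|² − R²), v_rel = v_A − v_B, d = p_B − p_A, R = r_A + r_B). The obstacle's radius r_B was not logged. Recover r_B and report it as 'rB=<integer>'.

m = -18768
d = (-7, 25);  v_rel = (12, -8),  |v_rel|² = 208
v_rel×d = (12)·(25) − (-8)·(-7) = 244
since m = R²·208 − 244²:  R² = (59536 + -18768) / 208 = 196
R = √196 = 14  ⇒  r_B = 14 − 6 = 8

rB=8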